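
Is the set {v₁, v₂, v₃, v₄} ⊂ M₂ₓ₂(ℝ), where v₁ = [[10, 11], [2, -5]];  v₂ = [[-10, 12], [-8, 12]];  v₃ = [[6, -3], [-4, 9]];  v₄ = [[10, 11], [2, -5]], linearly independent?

Write each element as a coordinate vector in ℝ⁴ using {E₁₁, E₁₂, E₂₁, E₂₂}.
Two of the vectors are equal, giving an immediate dependence.

linearly dependent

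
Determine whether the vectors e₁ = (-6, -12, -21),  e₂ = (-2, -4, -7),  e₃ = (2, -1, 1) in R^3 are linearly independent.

linearly dependent

One vector is a scalar multiple of another, so the set is dependent.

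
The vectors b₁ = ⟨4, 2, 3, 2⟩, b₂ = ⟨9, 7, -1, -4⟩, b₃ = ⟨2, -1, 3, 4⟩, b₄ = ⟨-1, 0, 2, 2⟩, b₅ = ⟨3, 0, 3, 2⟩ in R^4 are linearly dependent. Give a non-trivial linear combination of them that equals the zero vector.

Write the vectors as columns of a matrix and find a nonzero vector in its null space.
A generator of the null space is (3, -1, -1, -2, -1).

3b₁ - b₂ - b₃ - 2b₄ - b₅ = 0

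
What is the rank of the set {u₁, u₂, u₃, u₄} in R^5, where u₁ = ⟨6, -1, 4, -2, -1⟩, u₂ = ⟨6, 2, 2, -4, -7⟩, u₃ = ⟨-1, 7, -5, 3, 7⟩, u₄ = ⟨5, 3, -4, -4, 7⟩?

Put the 5×4 matrix [u₁|u₂|u₃|u₄] into echelon form.
The echelon form has 4 nonzero rows, so the rank is 4.

rank 4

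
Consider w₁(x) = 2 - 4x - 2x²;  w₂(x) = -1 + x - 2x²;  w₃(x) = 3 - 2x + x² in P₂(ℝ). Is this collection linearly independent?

linearly independent

Write each element as a coordinate vector in ℝ³ using {1, x, x²}.
Form the 3×3 matrix with these as columns; its determinant is 16.
A nonzero determinant means the columns are linearly independent.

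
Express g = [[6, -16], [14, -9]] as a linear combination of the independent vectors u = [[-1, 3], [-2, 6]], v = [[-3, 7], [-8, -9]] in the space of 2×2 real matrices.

Work in coordinates with respect to the standard basis {E₁₁, E₁₂, E₂₁, E₂₂}.
Since u, v are independent, the coefficients expressing g are uniquely determined by a linear system.
The system has the unique solution (c₁, c₂) = (-3, -1).

g = -3u - v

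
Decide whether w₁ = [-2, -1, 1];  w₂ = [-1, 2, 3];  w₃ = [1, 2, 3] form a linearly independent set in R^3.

The matrix [w₁|w₂|w₃] has determinant -10.
A nonzero determinant means the columns are linearly independent.

linearly independent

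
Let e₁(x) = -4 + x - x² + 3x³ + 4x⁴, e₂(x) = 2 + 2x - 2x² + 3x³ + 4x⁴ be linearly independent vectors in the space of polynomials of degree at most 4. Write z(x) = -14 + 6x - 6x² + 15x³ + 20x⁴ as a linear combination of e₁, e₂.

z = 4e₁ + e₂

Take coordinate vectors relative to {1, x, …, x⁴}.
Write z = a₁e₁ + a₂e₂ and equate components.
Row-reducing the augmented matrix gives the unique coefficients (a₁, a₂) = (4, 1).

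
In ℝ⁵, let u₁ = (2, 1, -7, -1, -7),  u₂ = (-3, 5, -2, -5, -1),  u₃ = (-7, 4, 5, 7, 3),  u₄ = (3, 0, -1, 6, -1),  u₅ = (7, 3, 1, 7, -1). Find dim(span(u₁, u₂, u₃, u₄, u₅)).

Form the matrix with u₁, u₂, u₃, u₄, u₅ as columns and reduce.
Exactly 5 pivots survive; hence the rank is 5.

dim = 5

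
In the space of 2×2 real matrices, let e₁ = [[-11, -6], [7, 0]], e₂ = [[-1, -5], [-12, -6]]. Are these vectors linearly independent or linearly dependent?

Write each element as a coordinate vector in ℝ⁴ using {E₁₁, E₁₂, E₂₁, E₂₂}.
Row-reduce the matrix whose columns are e₁, e₂.
The reduction yields 2 nonzero rows, so the rank is 2.
Since rank = 2 (the number of vectors), the set is linearly independent.

linearly independent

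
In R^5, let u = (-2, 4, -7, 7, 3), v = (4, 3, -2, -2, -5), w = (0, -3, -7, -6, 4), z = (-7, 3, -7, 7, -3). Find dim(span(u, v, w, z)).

Put the 5×4 matrix [u|v|w|z] into echelon form.
There are 4 pivot columns, so rank = 4.

4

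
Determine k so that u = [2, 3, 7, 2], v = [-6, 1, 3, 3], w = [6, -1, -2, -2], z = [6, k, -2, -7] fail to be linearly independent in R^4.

k = 7/3

Dependence holds iff the 4×4 matrix [u v w z] is singular.
The determinant works out to 30*k - 70.
This vanishes exactly when k = 7/3.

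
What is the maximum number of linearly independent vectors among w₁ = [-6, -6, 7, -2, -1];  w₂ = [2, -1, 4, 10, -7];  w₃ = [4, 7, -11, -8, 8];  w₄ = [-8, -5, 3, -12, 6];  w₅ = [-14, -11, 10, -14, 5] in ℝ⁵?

2

Put the 5×5 matrix [w₁|w₂|w₃|w₄|w₅] into echelon form.
Reduction leaves 2 leading entries, giving rank 2.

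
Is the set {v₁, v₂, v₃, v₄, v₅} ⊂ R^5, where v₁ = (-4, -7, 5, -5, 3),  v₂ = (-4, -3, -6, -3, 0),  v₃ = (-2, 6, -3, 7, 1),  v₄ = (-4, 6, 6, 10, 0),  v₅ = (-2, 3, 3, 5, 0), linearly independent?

linearly dependent

One vector is a scalar multiple of another, so the set is dependent.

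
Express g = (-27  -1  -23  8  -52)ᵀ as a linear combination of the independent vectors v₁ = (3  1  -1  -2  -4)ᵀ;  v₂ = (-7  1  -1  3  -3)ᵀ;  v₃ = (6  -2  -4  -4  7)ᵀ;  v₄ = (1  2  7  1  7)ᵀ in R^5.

Since v₁, v₂, v₃, v₄ are independent, the coefficients expressing g are uniquely determined by a linear system.
Row-reducing the augmented matrix gives the unique coefficients (a₁, …, a₄) = (1, 2, -2, -4).

g = v₁ + 2v₂ - 2v₃ - 4v₄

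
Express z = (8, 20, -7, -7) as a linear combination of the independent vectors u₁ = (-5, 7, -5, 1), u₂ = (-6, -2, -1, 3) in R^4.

Solve the system with u₁, u₂ as columns and z as the right-hand side.
Row-reducing the augmented matrix gives the unique coefficients (a₁, a₂) = (2, -3).

z = 2u₁ - 3u₂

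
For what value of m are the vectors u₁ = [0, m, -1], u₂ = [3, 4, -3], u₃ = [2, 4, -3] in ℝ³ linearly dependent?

Place the vectors as rows of a 3×3 matrix; dependence ⇔ determinant zero.
Cofactor expansion gives det = 3*m - 4.
Solving 3*m - 4 = 0 yields m = 4/3.

m = 4/3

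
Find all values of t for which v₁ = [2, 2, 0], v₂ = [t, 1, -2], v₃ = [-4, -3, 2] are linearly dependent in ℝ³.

The set is linearly dependent precisely when det[v₁; v₂; v₃] = 0.
The determinant works out to 8 - 4*t.
This vanishes exactly when t = 2.

t = 2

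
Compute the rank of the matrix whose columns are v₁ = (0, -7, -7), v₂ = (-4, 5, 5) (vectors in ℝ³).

Row-reduce the 2×3 matrix with these as rows.
The echelon form has 2 nonzero rows, so the rank is 2.

2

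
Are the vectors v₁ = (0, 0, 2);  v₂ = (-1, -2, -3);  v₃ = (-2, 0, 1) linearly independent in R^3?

The matrix [v₁|v₂|v₃] has determinant -8.
A nonzero determinant means the columns are linearly independent.

linearly independent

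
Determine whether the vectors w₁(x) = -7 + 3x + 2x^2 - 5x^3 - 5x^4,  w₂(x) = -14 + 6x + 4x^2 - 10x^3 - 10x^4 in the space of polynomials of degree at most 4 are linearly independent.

Take coordinates with respect to the standard basis {1, x, …, x^4}.
Place the vectors as rows of a 2×5 matrix and reduce to echelon form.
The reduction yields 1 nonzero row, so the rank is 1.
Since rank 1 < 2, the set is linearly dependent.

linearly dependent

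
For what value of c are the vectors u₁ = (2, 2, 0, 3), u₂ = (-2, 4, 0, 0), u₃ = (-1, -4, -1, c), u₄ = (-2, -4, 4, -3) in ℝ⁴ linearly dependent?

Place the vectors as rows of a 4×4 matrix; dependence ⇔ determinant zero.
Expanding, det = -48*c - 156.
Solving -48*c - 156 = 0 yields c = -13/4.

c = -13/4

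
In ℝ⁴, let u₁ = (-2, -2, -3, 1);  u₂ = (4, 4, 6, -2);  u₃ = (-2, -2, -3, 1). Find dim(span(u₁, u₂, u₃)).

Put the 4×3 matrix [u₁|u₂|u₃] into echelon form.
Exactly 1 pivot survives; hence the rank is 1.

dim = 1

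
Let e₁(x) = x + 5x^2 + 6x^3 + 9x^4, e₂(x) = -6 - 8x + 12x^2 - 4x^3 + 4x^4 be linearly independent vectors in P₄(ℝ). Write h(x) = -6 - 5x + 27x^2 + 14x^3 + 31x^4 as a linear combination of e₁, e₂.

Work in coordinates with respect to the standard basis {1, x, …, x^4}.
Set up the augmented matrix [e₁ | e₂ | h] and row-reduce.
Row-reducing the augmented matrix gives the unique coefficients (a₁, a₂) = (3, 1).

h = 3e₁ + e₂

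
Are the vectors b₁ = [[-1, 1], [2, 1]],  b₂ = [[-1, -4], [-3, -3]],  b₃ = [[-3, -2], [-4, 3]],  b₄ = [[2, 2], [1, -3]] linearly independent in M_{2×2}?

Take coordinates with respect to the standard basis {E₁₁, E₁₂, E₂₁, E₂₂}.
Row-reduce the matrix whose columns are b₁, b₂, b₃, b₄.
The reduction yields 4 nonzero rows, so the rank is 4.
Since rank = 4 (the number of vectors), the set is linearly independent.

linearly independent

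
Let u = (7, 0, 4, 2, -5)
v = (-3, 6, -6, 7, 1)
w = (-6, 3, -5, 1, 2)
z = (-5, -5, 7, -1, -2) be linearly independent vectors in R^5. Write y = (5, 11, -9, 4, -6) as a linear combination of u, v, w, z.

y = 3u - v + 4w - z

Set up the augmented matrix [u | v | w | z | y] and row-reduce.
Row-reducing the augmented matrix gives the unique coefficients (c₁, …, c₄) = (3, -1, 4, -1).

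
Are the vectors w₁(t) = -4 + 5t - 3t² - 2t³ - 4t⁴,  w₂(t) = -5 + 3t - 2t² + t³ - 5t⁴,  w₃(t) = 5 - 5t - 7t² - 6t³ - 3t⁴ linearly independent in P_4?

Write each element as a coordinate vector in ℝ⁵ using {1, t, …, t⁴}.
Place the vectors as rows of a 3×5 matrix and reduce to echelon form.
The reduction yields 3 nonzero rows, so the rank is 3.
Since rank = 3 (the number of vectors), the set is linearly independent.

linearly independent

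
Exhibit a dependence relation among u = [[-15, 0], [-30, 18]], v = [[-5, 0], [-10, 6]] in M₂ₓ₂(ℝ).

u - 3v = 0

Pass to coordinate vectors relative to the basis {E₁₁, E₁₂, E₂₁, E₂₂}.
Set up α₁u + α₂v = 0 and solve the homogeneous system.
The free variable yields coefficients (1, -3) (any nonzero multiple also works).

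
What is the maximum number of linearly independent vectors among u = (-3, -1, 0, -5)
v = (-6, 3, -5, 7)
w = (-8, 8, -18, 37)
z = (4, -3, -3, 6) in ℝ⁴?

Form the matrix with u, v, w, z as columns and reduce.
The echelon form has 3 nonzero rows, so the rank is 3.

3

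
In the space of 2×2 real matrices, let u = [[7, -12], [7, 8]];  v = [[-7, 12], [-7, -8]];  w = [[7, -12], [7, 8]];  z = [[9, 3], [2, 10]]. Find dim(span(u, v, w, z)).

Pass to coordinate vectors with respect to the basis {E₁₁, E₁₂, E₂₁, E₂₂}.
Apply Gaussian elimination to the matrix whose rows are u, v, w, z.
There are 2 pivot columns, so rank = 2.

2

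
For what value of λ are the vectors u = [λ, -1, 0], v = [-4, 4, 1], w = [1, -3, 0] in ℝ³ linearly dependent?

λ = 1/3

Place the vectors as rows of a 3×3 matrix; dependence ⇔ determinant zero.
The determinant works out to 3*λ - 1.
This vanishes exactly when λ = 1/3.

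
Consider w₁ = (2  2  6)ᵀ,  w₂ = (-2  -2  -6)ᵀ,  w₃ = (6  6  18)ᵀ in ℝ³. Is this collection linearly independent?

Form the 3×3 matrix with these as columns; its determinant is 0.
A zero determinant means the columns are linearly dependent.

linearly dependent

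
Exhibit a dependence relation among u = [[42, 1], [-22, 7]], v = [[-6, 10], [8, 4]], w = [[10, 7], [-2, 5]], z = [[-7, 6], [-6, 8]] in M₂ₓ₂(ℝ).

Write each element as a vector in ℝ⁴ using {E₁₁, E₁₂, E₂₁, E₂₂}.
Set up α₁u + … + α₄z = 0 and solve the homogeneous system.
One solution (up to scaling) is (1, 2, -3, 0).

u + 2v - 3w = 0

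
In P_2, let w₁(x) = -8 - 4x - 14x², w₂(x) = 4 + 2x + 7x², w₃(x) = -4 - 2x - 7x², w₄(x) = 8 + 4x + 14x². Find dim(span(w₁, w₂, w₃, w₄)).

Pass to coordinate vectors with respect to the basis {1, x, x²}.
Row-reduce the 4×3 matrix with these as rows.
The echelon form has 1 nonzero row, so the rank is 1.
(With 4 elements in a 3-dimensional space the rank is at most 3.)

dim = 1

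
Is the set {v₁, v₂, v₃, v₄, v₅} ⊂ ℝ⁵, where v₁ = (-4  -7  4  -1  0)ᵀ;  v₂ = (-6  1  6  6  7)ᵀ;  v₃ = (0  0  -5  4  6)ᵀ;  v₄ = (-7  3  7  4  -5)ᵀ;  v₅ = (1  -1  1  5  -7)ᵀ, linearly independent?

Row-reduce the matrix whose columns are v₁, v₂, v₃, v₄, v₅.
The reduction yields 5 nonzero rows, so the rank is 5.
Since rank = 5 (the number of vectors), the set is linearly independent.

linearly independent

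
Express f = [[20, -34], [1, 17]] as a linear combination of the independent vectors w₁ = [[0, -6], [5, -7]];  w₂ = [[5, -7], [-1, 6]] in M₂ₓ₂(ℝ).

f = w₁ + 4w₂

Take coordinate vectors relative to {E₁₁, E₁₂, E₂₁, E₂₂}.
Write f = α₁w₁ + α₂w₂ and equate components.
Row-reducing the augmented matrix gives the unique coefficients (α₁, α₂) = (1, 4).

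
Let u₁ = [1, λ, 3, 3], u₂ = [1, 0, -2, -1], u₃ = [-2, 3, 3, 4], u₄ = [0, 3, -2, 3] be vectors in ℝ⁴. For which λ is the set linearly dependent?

The vectors are dependent exactly when the determinant of the matrix with rows u₁, u₂, u₃, u₄ vanishes.
The determinant works out to 27 - λ.
Solving 27 - λ = 0 yields λ = 27.

λ = 27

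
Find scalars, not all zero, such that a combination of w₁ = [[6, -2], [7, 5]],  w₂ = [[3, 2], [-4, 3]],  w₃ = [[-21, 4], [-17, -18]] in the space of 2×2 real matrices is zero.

3w₁ + w₂ + w₃ = 0

Write each element as a vector in ℝ⁴ using {E₁₁, E₁₂, E₂₁, E₂₂}.
Solve the homogeneous system with w₁, w₂, w₃ as columns by row-reducing the coefficient matrix.
One solution (up to scaling) is (3, 1, 1).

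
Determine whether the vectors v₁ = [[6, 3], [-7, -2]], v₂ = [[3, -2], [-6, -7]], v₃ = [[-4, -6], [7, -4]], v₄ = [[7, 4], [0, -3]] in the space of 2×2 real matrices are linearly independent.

linearly independent

Write each element as a coordinate vector in ℝ⁴ using {E₁₁, E₁₂, E₂₁, E₂₂}.
Row-reduce the matrix whose columns are v₁, v₂, v₃, v₄.
The reduction yields 4 nonzero rows, so the rank is 4.
Since rank = 4 (the number of vectors), the set is linearly independent.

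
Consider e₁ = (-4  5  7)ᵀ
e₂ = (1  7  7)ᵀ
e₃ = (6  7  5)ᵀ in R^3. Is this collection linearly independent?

linearly independent

Place the vectors as rows of a 3×3 matrix and reduce to echelon form.
The reduction yields 3 nonzero rows, so the rank is 3.
Since rank = 3 (the number of vectors), the set is linearly independent.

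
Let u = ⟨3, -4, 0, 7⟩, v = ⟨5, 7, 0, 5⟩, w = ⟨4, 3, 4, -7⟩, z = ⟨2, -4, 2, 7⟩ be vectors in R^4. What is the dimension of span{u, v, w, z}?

Form the matrix with u, v, w, z as columns and reduce.
There are 4 pivot columns, so rank = 4.

4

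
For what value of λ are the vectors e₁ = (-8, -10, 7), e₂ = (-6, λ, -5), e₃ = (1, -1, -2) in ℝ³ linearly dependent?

Place the vectors as rows of a 3×3 matrix; dependence ⇔ determinant zero.
Expanding, det = 9*λ + 252.
Solving 9*λ + 252 = 0 yields λ = -28.

λ = -28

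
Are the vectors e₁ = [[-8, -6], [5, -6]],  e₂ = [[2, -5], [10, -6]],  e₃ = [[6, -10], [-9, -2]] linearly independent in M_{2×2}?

linearly independent

Write each element as a coordinate vector in ℝ⁴ using {E₁₁, E₁₂, E₂₁, E₂₂}.
Row-reduce the matrix whose columns are e₁, e₂, e₃.
The reduction yields 3 nonzero rows, so the rank is 3.
Since rank = 3 (the number of vectors), the set is linearly independent.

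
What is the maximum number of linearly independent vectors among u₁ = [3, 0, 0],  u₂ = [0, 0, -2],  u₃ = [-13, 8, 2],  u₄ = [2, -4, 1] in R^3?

Put the 3×4 matrix [u₁|u₂|u₃|u₄] into echelon form.
There are 3 pivot columns, so rank = 3.
(With 4 elements in a 3-dimensional space the rank is at most 3.)

3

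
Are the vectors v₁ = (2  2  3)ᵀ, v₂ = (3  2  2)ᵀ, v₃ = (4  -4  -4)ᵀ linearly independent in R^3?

linearly independent

Place the vectors as rows of a 3×3 matrix and reduce to echelon form.
The reduction yields 3 nonzero rows, so the rank is 3.
Since rank = 3 (the number of vectors), the set is linearly independent.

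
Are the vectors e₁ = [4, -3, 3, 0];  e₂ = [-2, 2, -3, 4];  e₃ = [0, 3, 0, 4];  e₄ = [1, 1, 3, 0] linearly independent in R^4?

The matrix [e₁|e₂|e₃|e₄] has determinant 48.
A nonzero determinant means the columns are linearly independent.

linearly independent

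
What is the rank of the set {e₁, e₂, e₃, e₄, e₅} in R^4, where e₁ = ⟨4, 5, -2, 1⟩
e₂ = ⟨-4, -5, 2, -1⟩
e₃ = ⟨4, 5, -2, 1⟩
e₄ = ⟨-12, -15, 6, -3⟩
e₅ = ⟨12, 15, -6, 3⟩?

1

Apply Gaussian elimination to the matrix whose rows are e₁, e₂, e₃, e₄, e₅.
The echelon form has 1 nonzero row, so the rank is 1.
(With 5 elements in a 4-dimensional space the rank is at most 4.)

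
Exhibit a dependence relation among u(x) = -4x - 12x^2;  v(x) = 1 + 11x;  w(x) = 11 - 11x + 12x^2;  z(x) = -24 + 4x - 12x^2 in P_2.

Take coordinates with respect to {1, x, x^2}.
Row-reduce the matrix with u, v, w, z as columns; the null space gives the coefficients.
One solution (up to scaling) is (1, 2, 2, 1).

u + 2v + 2w + z = 0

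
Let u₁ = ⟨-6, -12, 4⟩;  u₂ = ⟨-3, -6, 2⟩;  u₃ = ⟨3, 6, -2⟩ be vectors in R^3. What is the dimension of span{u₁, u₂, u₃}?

Put the 3×3 matrix [u₁|u₂|u₃] into echelon form.
Exactly 1 pivot survives; hence the rank is 1.

dim = 1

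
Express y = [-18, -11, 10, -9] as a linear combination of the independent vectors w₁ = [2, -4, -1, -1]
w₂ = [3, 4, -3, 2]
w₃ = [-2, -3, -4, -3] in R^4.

Write y = c₁w₁ + … + c₃w₃ and equate components.
Row-reducing the augmented matrix gives the unique coefficients (c₁, c₂, c₃) = (-2, -4, 1).

y = -2w₁ - 4w₂ + w₃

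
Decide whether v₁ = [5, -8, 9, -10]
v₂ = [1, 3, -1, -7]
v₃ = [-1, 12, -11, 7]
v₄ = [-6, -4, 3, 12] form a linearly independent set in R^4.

linearly independent

Place the vectors as rows of a 4×4 matrix and reduce to echelon form.
The reduction yields 4 nonzero rows, so the rank is 4.
Since rank = 4 (the number of vectors), the set is linearly independent.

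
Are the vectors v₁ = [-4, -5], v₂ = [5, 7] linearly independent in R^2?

linearly independent

The matrix [v₁|v₂] has determinant -3.
A nonzero determinant means the columns are linearly independent.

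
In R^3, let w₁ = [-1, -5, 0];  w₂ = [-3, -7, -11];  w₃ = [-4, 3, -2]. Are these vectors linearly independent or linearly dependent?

linearly independent

Form the 3×3 matrix with these as columns; its determinant is -237.
A nonzero determinant means the columns are linearly independent.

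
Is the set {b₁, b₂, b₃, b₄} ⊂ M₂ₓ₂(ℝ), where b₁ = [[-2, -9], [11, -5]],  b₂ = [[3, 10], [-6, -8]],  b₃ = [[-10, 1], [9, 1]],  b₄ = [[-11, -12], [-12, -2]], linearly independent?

linearly independent

Take coordinates with respect to the standard basis {E₁₁, E₁₂, E₂₁, E₂₂}.
Place the vectors as rows of a 4×4 matrix and reduce to echelon form.
The reduction yields 4 nonzero rows, so the rank is 4.
Since rank = 4 (the number of vectors), the set is linearly independent.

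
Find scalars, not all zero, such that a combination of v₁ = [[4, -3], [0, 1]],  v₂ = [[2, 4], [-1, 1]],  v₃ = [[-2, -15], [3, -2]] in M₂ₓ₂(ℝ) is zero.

v₁ - 3v₂ - v₃ = 0

Pass to coordinate vectors relative to the basis {E₁₁, E₁₂, E₂₁, E₂₂}.
Write the vectors as columns of a matrix and find a nonzero vector in its null space.
The free variable yields coefficients (1, -3, -1) (any nonzero multiple also works).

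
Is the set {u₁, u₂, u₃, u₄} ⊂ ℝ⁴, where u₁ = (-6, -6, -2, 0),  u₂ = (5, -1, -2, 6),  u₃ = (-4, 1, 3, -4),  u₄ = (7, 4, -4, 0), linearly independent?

Form the 4×4 matrix with these as columns; its determinant is 24.
A nonzero determinant means the columns are linearly independent.

linearly independent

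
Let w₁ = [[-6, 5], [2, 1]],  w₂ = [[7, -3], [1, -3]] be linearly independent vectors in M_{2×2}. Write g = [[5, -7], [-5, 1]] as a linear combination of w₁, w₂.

Work in coordinates with respect to the standard basis {E₁₁, E₁₂, E₂₁, E₂₂}.
Since w₁, w₂ are independent, the coefficients expressing g are uniquely determined by a linear system.
The system has the unique solution (c₁, c₂) = (-2, -1).

g = -2w₁ - w₂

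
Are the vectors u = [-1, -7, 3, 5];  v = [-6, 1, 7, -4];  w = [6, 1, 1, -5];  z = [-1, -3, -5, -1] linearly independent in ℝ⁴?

Place the vectors as rows of a 4×4 matrix and reduce to echelon form.
The reduction yields 4 nonzero rows, so the rank is 4.
Since rank = 4 (the number of vectors), the set is linearly independent.

linearly independent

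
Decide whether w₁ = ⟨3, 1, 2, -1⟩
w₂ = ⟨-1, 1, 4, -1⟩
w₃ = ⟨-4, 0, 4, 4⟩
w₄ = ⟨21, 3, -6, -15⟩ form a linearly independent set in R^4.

linearly dependent

Row-reduce the matrix whose columns are w₁, w₂, w₃, w₄.
The reduction yields 3 nonzero rows, so the rank is 3.
Since rank 3 < 4, the set is linearly dependent.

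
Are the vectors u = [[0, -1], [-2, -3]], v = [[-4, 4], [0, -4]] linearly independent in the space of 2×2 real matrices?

Take coordinates with respect to the standard basis {E₁₁, E₁₂, E₂₁, E₂₂}.
Place the vectors as rows of a 2×4 matrix and reduce to echelon form.
The reduction yields 2 nonzero rows, so the rank is 2.
Since rank = 2 (the number of vectors), the set is linearly independent.

linearly independent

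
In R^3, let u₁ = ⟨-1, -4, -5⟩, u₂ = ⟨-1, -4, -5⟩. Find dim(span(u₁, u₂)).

Put the 3×2 matrix [u₁|u₂] into echelon form.
Exactly 1 pivot survives; hence the rank is 1.

1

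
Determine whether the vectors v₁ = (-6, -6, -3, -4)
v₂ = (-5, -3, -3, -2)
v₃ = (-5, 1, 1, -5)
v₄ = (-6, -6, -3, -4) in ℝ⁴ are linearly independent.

linearly dependent

Two of the vectors are equal, giving an immediate dependence.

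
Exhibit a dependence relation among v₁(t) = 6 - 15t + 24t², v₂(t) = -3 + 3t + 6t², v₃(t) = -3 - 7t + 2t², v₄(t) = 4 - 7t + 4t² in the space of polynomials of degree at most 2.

v₁ - 2v₂ - 3v₄ = 0

Pass to coordinate vectors relative to the basis {1, t, t²}.
Write the vectors as columns of a matrix and find a nonzero vector in its null space.
A generator of the null space is (1, -2, 0, -3).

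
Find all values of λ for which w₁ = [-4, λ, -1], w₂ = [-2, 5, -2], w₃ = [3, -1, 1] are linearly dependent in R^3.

Place the vectors as rows of a 3×3 matrix; dependence ⇔ determinant zero.
The determinant works out to 1 - 4*λ.
This vanishes exactly when λ = 1/4.

λ = 1/4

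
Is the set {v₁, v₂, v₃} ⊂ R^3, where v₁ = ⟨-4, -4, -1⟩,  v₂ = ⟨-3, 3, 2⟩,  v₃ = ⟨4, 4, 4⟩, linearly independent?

linearly independent

Row-reduce the matrix whose columns are v₁, v₂, v₃.
The reduction yields 3 nonzero rows, so the rank is 3.
Since rank = 3 (the number of vectors), the set is linearly independent.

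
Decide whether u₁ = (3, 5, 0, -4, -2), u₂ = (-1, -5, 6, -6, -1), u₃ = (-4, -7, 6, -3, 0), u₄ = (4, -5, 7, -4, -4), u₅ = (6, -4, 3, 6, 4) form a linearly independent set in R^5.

Form the 5×5 matrix with these as columns; its determinant is -3311.
A nonzero determinant means the columns are linearly independent.

linearly independent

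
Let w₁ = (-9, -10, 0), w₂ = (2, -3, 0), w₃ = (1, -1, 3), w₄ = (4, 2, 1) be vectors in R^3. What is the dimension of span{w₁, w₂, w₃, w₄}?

3

Row-reduce the 4×3 matrix with these as rows.
Reduction leaves 3 leading entries, giving rank 3.
(With 4 elements in a 3-dimensional space the rank is at most 3.)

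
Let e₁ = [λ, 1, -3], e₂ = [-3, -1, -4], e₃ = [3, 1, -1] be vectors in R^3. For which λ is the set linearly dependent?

Place the vectors as rows of a 3×3 matrix; dependence ⇔ determinant zero.
The determinant works out to 5*λ - 15.
This vanishes exactly when λ = 3.

λ = 3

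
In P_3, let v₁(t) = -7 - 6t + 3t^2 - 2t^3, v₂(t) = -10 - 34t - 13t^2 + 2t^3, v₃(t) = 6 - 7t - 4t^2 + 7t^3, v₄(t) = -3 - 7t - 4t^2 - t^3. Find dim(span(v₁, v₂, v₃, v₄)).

Pass to coordinate vectors with respect to the basis {1, t, …, t^3}.
Put the 4×4 matrix [v₁|v₂|v₃|v₄] into echelon form.
Reduction leaves 3 leading entries, giving rank 3.

dim = 3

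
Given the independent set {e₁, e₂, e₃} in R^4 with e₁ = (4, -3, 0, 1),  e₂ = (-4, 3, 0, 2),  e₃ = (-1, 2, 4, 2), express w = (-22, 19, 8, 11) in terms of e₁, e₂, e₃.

Set up the augmented matrix [e₁ | e₂ | e₃ | w] and row-reduce.
The system has the unique solution (α₁, α₂, α₃) = (-1, 4, 2).

w = -e₁ + 4e₂ + 2e₃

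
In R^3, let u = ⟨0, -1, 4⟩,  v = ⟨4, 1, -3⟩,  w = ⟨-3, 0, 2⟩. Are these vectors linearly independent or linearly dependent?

linearly independent

Row-reduce the matrix whose columns are u, v, w.
The reduction yields 3 nonzero rows, so the rank is 3.
Since rank = 3 (the number of vectors), the set is linearly independent.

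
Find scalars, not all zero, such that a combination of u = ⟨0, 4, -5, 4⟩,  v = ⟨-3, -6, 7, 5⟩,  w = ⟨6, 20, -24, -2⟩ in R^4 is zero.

2u - 2v - w = 0

Set up α₁u + … + α₃w = 0 and solve the homogeneous system.
The free variable yields coefficients (2, -2, -1) (any nonzero multiple also works).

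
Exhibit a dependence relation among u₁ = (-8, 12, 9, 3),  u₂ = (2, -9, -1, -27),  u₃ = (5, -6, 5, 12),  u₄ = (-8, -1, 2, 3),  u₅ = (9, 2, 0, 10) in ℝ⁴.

u₂ - u₃ + 3u₄ + 3u₅ = 0

Write the vectors as columns of a matrix and find a nonzero vector in its null space.
One solution (up to scaling) is (0, 1, -1, 3, 3).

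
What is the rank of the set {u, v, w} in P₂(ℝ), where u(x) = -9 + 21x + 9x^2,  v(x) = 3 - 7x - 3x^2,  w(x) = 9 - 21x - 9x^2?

Represent each element by its coordinate vector in ℝ³.
Row-reduce the 3×3 matrix with these as rows.
There is 1 pivot column, so rank = 1.

rank 1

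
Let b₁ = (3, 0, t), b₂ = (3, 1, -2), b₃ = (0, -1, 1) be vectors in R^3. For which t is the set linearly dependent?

Dependence holds iff the 3×3 matrix [b₁ b₂ b₃] is singular.
The determinant works out to -3*t - 3.
Solving -3*t - 3 = 0 yields t = -1.

t = -1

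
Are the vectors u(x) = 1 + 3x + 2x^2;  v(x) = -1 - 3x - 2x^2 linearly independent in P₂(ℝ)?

Write each element as a coordinate vector in ℝ³ using {1, x, x^2}.
Row-reduce the matrix whose columns are u, v.
The reduction yields 1 nonzero row, so the rank is 1.
Since rank 1 < 2, the set is linearly dependent.

linearly dependent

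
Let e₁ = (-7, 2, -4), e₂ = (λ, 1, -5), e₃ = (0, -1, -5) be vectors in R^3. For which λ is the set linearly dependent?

Place the vectors as rows of a 3×3 matrix; dependence ⇔ determinant zero.
The determinant works out to 14*λ + 70.
Setting this to zero gives λ = -5.

λ = -5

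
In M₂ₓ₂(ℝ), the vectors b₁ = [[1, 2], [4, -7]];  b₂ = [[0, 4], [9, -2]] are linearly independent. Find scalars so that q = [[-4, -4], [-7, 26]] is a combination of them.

q = -4b₁ + b₂

Identify each element with its coordinate vector in ℝ⁴ via {E₁₁, E₁₂, E₂₁, E₂₂}.
Write q = c₁b₁ + c₂b₂ and equate components.
Row-reducing the augmented matrix gives the unique coefficients (c₁, c₂) = (-4, 1).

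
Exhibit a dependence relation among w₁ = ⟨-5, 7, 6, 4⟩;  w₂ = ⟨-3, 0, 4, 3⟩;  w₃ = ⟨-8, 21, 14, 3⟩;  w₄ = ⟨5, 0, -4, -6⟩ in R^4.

Set up α₁w₁ + … + α₄w₄ = 0 and solve the homogeneous system.
One solution (up to scaling) is (3, 1, -1, 2).

3w₁ + w₂ - w₃ + 2w₄ = 0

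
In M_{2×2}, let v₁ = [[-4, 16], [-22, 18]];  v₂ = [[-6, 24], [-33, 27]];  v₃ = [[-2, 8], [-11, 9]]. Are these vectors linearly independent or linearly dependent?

Take coordinates with respect to the standard basis {E₁₁, E₁₂, E₂₁, E₂₂}.
Row-reduce the matrix whose columns are v₁, v₂, v₃.
The reduction yields 1 nonzero row, so the rank is 1.
Since rank 1 < 3, the set is linearly dependent.

linearly dependent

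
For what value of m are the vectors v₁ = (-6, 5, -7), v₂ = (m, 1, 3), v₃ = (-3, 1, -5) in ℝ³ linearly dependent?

Place the vectors as rows of a 3×3 matrix; dependence ⇔ determinant zero.
The determinant works out to 18*m - 18.
This vanishes exactly when m = 1.

m = 1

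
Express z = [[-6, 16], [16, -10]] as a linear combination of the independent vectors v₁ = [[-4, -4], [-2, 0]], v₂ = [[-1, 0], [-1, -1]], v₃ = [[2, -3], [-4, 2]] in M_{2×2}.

Work in coordinates with respect to the standard basis {E₁₁, E₁₂, E₂₁, E₂₂}.
Write z = c₁v₁ + … + c₃v₃ and equate components.
The system has the unique solution (c₁, c₂, c₃) = (-1, 2, -4).

z = -v₁ + 2v₂ - 4v₃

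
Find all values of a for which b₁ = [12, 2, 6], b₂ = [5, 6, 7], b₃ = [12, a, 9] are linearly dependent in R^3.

Place the vectors as rows of a 3×3 matrix; dependence ⇔ determinant zero.
Expanding, det = 294 - 54*a.
This vanishes exactly when a = 49/9.

a = 49/9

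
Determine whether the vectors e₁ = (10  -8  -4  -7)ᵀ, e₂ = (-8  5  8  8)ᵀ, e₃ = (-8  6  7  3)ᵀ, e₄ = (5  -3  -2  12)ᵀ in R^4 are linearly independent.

linearly independent

Row-reduce the matrix whose columns are e₁, e₂, e₃, e₄.
The reduction yields 4 nonzero rows, so the rank is 4.
Since rank = 4 (the number of vectors), the set is linearly independent.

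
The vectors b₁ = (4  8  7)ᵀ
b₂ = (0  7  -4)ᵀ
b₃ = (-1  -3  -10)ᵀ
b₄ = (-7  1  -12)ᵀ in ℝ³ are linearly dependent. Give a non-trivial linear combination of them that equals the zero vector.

2b₁ - 2b₂ + b₃ + b₄ = 0

Set up α₁b₁ + … + α₄b₄ = 0 and solve the homogeneous system.
One solution (up to scaling) is (2, -2, 1, 1).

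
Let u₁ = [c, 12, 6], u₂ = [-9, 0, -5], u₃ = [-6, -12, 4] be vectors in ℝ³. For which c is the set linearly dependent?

Dependence holds iff the 3×3 matrix [u₁ u₂ u₃] is singular.
Cofactor expansion gives det = 1440 - 60*c.
Setting this to zero gives c = 24.

c = 24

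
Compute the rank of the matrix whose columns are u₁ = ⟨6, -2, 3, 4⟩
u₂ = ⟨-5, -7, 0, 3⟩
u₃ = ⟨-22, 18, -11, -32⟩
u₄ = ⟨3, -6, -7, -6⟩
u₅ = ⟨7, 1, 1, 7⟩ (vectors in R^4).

4

Apply Gaussian elimination to the matrix whose rows are u₁, u₂, u₃, u₄, u₅.
Exactly 4 pivots survive; hence the rank is 4.
(With 5 elements in a 4-dimensional space the rank is at most 4.)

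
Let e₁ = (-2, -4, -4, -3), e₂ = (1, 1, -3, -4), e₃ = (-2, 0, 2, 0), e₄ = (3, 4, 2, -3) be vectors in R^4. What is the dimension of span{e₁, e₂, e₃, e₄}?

dim = 4

Put the 4×4 matrix [e₁|e₂|e₃|e₄] into echelon form.
Exactly 4 pivots survive; hence the rank is 4.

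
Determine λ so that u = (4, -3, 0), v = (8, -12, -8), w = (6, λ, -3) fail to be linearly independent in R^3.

λ = -27/4

Place the vectors as rows of a 3×3 matrix; dependence ⇔ determinant zero.
Cofactor expansion gives det = 32*λ + 216.
Setting this to zero gives λ = -27/4.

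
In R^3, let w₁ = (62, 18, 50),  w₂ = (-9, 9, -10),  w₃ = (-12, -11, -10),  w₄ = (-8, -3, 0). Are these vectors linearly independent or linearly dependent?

There are 4 vectors in a 3-dimensional space, so they cannot be linearly independent.

linearly dependent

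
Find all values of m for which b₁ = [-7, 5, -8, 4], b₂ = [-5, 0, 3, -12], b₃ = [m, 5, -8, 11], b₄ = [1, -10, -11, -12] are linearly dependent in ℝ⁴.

The set is linearly dependent precisely when det[b₁; b₂; b₃; b₄] = 0.
The determinant works out to -1680*m - 5670.
Solving -1680*m - 5670 = 0 yields m = -27/8.

m = -27/8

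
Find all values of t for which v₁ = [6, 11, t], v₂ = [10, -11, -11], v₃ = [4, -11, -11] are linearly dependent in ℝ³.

The vectors are dependent exactly when the determinant of the matrix with rows v₁, v₂, v₃ vanishes.
The determinant works out to 726 - 66*t.
Solving 726 - 66*t = 0 yields t = 11.

t = 11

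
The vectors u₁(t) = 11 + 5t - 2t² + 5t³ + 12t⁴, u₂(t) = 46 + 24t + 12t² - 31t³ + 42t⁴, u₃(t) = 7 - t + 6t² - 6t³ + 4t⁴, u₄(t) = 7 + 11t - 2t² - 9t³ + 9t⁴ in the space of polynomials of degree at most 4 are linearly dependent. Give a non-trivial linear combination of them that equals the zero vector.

Pass to coordinate vectors relative to the basis {1, t, …, t⁴}.
Row-reduce the matrix with u₁, u₂, u₃, u₄ as columns; the null space gives the coefficients.
A generator of the null space is (1, -1, 3, 2).

u₁ - u₂ + 3u₃ + 2u₄ = 0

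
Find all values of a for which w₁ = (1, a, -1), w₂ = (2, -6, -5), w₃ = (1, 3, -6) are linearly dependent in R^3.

The set is linearly dependent precisely when det[w₁; w₂; w₃] = 0.
The determinant works out to 7*a + 39.
Setting this to zero gives a = -39/7.

a = -39/7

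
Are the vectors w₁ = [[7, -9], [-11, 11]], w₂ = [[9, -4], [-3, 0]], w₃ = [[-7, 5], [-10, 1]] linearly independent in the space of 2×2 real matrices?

linearly independent

Write each element as a coordinate vector in ℝ⁴ using {E₁₁, E₁₂, E₂₁, E₂₂}.
Place the vectors as rows of a 3×4 matrix and reduce to echelon form.
The reduction yields 3 nonzero rows, so the rank is 3.
Since rank = 3 (the number of vectors), the set is linearly independent.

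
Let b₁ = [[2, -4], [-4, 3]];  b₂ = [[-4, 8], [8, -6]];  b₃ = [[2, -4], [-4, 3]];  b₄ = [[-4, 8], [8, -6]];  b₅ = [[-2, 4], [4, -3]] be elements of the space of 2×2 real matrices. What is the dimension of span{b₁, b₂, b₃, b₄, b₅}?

1

Use coordinates relative to {E₁₁, E₁₂, E₂₁, E₂₂}.
Form the matrix with b₁, b₂, b₃, b₄, b₅ as columns and reduce.
Reduction leaves 1 leading entry, giving rank 1.
(With 5 elements in a 4-dimensional space the rank is at most 4.)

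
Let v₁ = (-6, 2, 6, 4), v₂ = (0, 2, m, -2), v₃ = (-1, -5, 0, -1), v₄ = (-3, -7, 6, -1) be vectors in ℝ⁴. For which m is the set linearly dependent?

m = 24

Dependence holds iff the 4×4 matrix [v₁ v₂ v₃ v₄] is singular.
Expanding, det = 16*m - 384.
This vanishes exactly when m = 24.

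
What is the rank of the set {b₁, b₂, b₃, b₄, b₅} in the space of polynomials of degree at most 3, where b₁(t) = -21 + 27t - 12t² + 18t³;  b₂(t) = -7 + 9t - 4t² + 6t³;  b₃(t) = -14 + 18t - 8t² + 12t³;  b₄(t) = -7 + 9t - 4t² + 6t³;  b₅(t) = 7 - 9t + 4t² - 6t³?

Pass to coordinate vectors with respect to the basis {1, t, …, t³}.
Put the 4×5 matrix [b₁|b₂|b₃|b₄|b₅] into echelon form.
The echelon form has 1 nonzero row, so the rank is 1.
(With 5 elements in a 4-dimensional space the rank is at most 4.)

rank 1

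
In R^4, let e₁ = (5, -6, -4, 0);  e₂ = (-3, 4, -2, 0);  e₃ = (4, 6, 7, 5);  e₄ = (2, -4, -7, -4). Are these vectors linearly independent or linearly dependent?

Row-reduce the matrix whose columns are e₁, e₂, e₃, e₄.
The reduction yields 4 nonzero rows, so the rank is 4.
Since rank = 4 (the number of vectors), the set is linearly independent.

linearly independent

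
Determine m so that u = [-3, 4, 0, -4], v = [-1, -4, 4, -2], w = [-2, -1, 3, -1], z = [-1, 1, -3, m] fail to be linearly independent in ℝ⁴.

m = -29

Place the vectors as rows of a 4×4 matrix; dependence ⇔ determinant zero.
Expanding, det = 4*m + 116.
Setting this to zero gives m = -29.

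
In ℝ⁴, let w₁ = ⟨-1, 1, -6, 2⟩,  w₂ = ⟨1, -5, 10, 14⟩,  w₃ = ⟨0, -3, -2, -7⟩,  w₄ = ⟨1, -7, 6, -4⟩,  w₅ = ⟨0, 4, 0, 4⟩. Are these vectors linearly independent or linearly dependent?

linearly dependent

There are 5 vectors in a 4-dimensional space, so they cannot be linearly independent.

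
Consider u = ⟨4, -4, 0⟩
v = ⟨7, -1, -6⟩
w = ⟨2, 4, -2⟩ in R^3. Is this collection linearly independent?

linearly independent

Form the 3×3 matrix with these as columns; its determinant is 96.
A nonzero determinant means the columns are linearly independent.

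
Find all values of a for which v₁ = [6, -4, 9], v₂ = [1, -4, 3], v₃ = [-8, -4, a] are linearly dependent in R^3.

a = -39/5

The vectors are dependent exactly when the determinant of the matrix with rows v₁, v₂, v₃ vanishes.
Expanding, det = -20*a - 156.
Setting this to zero gives a = -39/5.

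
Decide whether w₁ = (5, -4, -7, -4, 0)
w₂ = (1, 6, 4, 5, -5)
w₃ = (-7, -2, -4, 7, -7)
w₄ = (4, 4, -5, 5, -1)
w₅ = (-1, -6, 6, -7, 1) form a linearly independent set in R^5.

Place the vectors as rows of a 5×5 matrix and reduce to echelon form.
The reduction yields 5 nonzero rows, so the rank is 5.
Since rank = 5 (the number of vectors), the set is linearly independent.

linearly independent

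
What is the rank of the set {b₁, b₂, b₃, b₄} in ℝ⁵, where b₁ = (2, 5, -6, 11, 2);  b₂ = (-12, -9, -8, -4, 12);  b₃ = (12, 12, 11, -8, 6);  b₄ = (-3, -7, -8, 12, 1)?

4

Form the matrix with b₁, b₂, b₃, b₄ as columns and reduce.
Reduction leaves 4 leading entries, giving rank 4.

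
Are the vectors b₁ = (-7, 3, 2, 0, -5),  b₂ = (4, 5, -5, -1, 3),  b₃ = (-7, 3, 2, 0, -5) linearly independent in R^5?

Two of the vectors are equal, giving an immediate dependence.

linearly dependent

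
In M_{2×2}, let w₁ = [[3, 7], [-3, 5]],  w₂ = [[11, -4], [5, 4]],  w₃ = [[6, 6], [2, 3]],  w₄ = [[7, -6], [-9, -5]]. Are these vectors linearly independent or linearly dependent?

Take coordinates with respect to the standard basis {E₁₁, E₁₂, E₂₁, E₂₂}.
Row-reduce the matrix whose columns are w₁, w₂, w₃, w₄.
The reduction yields 4 nonzero rows, so the rank is 4.
Since rank = 4 (the number of vectors), the set is linearly independent.

linearly independent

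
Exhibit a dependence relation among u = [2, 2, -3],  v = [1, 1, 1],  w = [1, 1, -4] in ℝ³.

u - v - w = 0

Row-reduce the matrix with u, v, w as columns; the null space gives the coefficients.
A generator of the null space is (1, -1, -1).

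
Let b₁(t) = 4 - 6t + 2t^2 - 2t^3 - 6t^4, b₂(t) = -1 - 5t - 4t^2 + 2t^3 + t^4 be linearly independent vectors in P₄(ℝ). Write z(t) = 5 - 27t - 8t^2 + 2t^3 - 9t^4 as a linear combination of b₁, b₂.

z = 2b₁ + 3b₂

Take coordinate vectors relative to {1, t, …, t^4}.
Solve the system with b₁, b₂ as columns and z as the right-hand side.
The system has the unique solution (a₁, a₂) = (2, 3).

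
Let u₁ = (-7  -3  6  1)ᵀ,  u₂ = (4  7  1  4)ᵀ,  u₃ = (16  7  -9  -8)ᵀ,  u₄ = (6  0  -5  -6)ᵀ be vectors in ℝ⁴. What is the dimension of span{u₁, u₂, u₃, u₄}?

Apply Gaussian elimination to the matrix whose rows are u₁, u₂, u₃, u₄.
Reduction leaves 3 leading entries, giving rank 3.

dim = 3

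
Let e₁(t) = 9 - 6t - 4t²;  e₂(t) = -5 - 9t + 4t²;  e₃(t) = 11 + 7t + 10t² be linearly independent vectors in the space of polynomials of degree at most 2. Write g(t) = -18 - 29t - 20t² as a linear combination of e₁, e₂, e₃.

g = e₁ + e₂ - 2e₃

Identify each element with its coordinate vector in ℝ³ via {1, t, t²}.
Solve the system with e₁, e₂, e₃ as columns and g as the right-hand side.
The system has the unique solution (c₁, c₂, c₃) = (1, 1, -2).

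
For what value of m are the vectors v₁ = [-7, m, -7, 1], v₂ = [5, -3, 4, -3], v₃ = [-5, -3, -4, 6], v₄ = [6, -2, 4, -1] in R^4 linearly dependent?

m = 45/2

The set is linearly dependent precisely when det[v₁; v₂; v₃; v₄] = 0.
Cofactor expansion gives det = 270 - 12*m.
Setting this to zero gives m = 45/2.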